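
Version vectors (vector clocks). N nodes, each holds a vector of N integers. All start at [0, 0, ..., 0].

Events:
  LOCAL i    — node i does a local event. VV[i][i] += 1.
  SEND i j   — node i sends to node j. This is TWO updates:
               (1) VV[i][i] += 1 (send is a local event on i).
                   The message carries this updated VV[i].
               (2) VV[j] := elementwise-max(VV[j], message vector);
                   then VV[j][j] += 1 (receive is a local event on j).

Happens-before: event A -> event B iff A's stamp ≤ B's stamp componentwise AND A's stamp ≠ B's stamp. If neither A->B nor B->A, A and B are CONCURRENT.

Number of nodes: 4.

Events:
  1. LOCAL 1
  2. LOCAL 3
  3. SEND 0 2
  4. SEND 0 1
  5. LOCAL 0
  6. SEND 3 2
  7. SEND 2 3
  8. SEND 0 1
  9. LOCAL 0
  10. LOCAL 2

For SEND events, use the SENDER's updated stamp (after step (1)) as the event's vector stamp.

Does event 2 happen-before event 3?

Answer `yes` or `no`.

Answer: no

Derivation:
Initial: VV[0]=[0, 0, 0, 0]
Initial: VV[1]=[0, 0, 0, 0]
Initial: VV[2]=[0, 0, 0, 0]
Initial: VV[3]=[0, 0, 0, 0]
Event 1: LOCAL 1: VV[1][1]++ -> VV[1]=[0, 1, 0, 0]
Event 2: LOCAL 3: VV[3][3]++ -> VV[3]=[0, 0, 0, 1]
Event 3: SEND 0->2: VV[0][0]++ -> VV[0]=[1, 0, 0, 0], msg_vec=[1, 0, 0, 0]; VV[2]=max(VV[2],msg_vec) then VV[2][2]++ -> VV[2]=[1, 0, 1, 0]
Event 4: SEND 0->1: VV[0][0]++ -> VV[0]=[2, 0, 0, 0], msg_vec=[2, 0, 0, 0]; VV[1]=max(VV[1],msg_vec) then VV[1][1]++ -> VV[1]=[2, 2, 0, 0]
Event 5: LOCAL 0: VV[0][0]++ -> VV[0]=[3, 0, 0, 0]
Event 6: SEND 3->2: VV[3][3]++ -> VV[3]=[0, 0, 0, 2], msg_vec=[0, 0, 0, 2]; VV[2]=max(VV[2],msg_vec) then VV[2][2]++ -> VV[2]=[1, 0, 2, 2]
Event 7: SEND 2->3: VV[2][2]++ -> VV[2]=[1, 0, 3, 2], msg_vec=[1, 0, 3, 2]; VV[3]=max(VV[3],msg_vec) then VV[3][3]++ -> VV[3]=[1, 0, 3, 3]
Event 8: SEND 0->1: VV[0][0]++ -> VV[0]=[4, 0, 0, 0], msg_vec=[4, 0, 0, 0]; VV[1]=max(VV[1],msg_vec) then VV[1][1]++ -> VV[1]=[4, 3, 0, 0]
Event 9: LOCAL 0: VV[0][0]++ -> VV[0]=[5, 0, 0, 0]
Event 10: LOCAL 2: VV[2][2]++ -> VV[2]=[1, 0, 4, 2]
Event 2 stamp: [0, 0, 0, 1]
Event 3 stamp: [1, 0, 0, 0]
[0, 0, 0, 1] <= [1, 0, 0, 0]? False. Equal? False. Happens-before: False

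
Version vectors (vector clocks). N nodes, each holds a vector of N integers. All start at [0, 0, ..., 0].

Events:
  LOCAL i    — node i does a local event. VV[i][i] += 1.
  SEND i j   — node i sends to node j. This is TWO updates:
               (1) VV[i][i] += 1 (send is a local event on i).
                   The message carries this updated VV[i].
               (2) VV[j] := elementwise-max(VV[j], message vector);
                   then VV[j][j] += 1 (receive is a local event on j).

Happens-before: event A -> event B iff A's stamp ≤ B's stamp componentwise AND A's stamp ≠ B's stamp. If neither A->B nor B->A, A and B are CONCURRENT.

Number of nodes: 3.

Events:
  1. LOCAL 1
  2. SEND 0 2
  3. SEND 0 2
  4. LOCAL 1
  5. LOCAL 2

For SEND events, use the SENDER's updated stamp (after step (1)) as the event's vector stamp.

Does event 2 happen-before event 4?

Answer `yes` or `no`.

Answer: no

Derivation:
Initial: VV[0]=[0, 0, 0]
Initial: VV[1]=[0, 0, 0]
Initial: VV[2]=[0, 0, 0]
Event 1: LOCAL 1: VV[1][1]++ -> VV[1]=[0, 1, 0]
Event 2: SEND 0->2: VV[0][0]++ -> VV[0]=[1, 0, 0], msg_vec=[1, 0, 0]; VV[2]=max(VV[2],msg_vec) then VV[2][2]++ -> VV[2]=[1, 0, 1]
Event 3: SEND 0->2: VV[0][0]++ -> VV[0]=[2, 0, 0], msg_vec=[2, 0, 0]; VV[2]=max(VV[2],msg_vec) then VV[2][2]++ -> VV[2]=[2, 0, 2]
Event 4: LOCAL 1: VV[1][1]++ -> VV[1]=[0, 2, 0]
Event 5: LOCAL 2: VV[2][2]++ -> VV[2]=[2, 0, 3]
Event 2 stamp: [1, 0, 0]
Event 4 stamp: [0, 2, 0]
[1, 0, 0] <= [0, 2, 0]? False. Equal? False. Happens-before: False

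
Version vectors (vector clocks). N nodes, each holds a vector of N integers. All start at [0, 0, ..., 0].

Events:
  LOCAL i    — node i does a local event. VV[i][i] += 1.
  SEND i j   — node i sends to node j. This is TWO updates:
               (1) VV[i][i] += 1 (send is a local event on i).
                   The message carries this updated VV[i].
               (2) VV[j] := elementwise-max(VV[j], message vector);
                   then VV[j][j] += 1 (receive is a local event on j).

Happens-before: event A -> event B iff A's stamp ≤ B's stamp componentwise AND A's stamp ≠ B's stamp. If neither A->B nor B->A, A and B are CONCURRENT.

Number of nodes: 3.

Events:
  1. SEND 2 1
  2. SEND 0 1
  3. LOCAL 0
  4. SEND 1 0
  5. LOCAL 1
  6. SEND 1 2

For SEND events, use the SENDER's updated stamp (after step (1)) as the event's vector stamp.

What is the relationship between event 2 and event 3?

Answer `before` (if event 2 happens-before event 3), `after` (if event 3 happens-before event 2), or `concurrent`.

Initial: VV[0]=[0, 0, 0]
Initial: VV[1]=[0, 0, 0]
Initial: VV[2]=[0, 0, 0]
Event 1: SEND 2->1: VV[2][2]++ -> VV[2]=[0, 0, 1], msg_vec=[0, 0, 1]; VV[1]=max(VV[1],msg_vec) then VV[1][1]++ -> VV[1]=[0, 1, 1]
Event 2: SEND 0->1: VV[0][0]++ -> VV[0]=[1, 0, 0], msg_vec=[1, 0, 0]; VV[1]=max(VV[1],msg_vec) then VV[1][1]++ -> VV[1]=[1, 2, 1]
Event 3: LOCAL 0: VV[0][0]++ -> VV[0]=[2, 0, 0]
Event 4: SEND 1->0: VV[1][1]++ -> VV[1]=[1, 3, 1], msg_vec=[1, 3, 1]; VV[0]=max(VV[0],msg_vec) then VV[0][0]++ -> VV[0]=[3, 3, 1]
Event 5: LOCAL 1: VV[1][1]++ -> VV[1]=[1, 4, 1]
Event 6: SEND 1->2: VV[1][1]++ -> VV[1]=[1, 5, 1], msg_vec=[1, 5, 1]; VV[2]=max(VV[2],msg_vec) then VV[2][2]++ -> VV[2]=[1, 5, 2]
Event 2 stamp: [1, 0, 0]
Event 3 stamp: [2, 0, 0]
[1, 0, 0] <= [2, 0, 0]? True
[2, 0, 0] <= [1, 0, 0]? False
Relation: before

Answer: before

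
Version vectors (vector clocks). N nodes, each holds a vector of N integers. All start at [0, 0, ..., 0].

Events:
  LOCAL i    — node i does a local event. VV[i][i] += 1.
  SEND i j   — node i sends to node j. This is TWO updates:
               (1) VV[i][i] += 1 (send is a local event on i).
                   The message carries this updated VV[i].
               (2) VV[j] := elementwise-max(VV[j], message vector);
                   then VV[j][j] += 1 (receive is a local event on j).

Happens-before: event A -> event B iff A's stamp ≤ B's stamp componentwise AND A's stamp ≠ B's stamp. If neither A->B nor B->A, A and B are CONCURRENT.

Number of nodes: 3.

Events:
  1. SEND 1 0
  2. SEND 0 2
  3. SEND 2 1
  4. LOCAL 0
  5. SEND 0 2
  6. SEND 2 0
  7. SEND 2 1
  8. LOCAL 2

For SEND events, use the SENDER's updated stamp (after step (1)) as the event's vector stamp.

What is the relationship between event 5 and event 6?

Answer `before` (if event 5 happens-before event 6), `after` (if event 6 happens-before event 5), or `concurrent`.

Initial: VV[0]=[0, 0, 0]
Initial: VV[1]=[0, 0, 0]
Initial: VV[2]=[0, 0, 0]
Event 1: SEND 1->0: VV[1][1]++ -> VV[1]=[0, 1, 0], msg_vec=[0, 1, 0]; VV[0]=max(VV[0],msg_vec) then VV[0][0]++ -> VV[0]=[1, 1, 0]
Event 2: SEND 0->2: VV[0][0]++ -> VV[0]=[2, 1, 0], msg_vec=[2, 1, 0]; VV[2]=max(VV[2],msg_vec) then VV[2][2]++ -> VV[2]=[2, 1, 1]
Event 3: SEND 2->1: VV[2][2]++ -> VV[2]=[2, 1, 2], msg_vec=[2, 1, 2]; VV[1]=max(VV[1],msg_vec) then VV[1][1]++ -> VV[1]=[2, 2, 2]
Event 4: LOCAL 0: VV[0][0]++ -> VV[0]=[3, 1, 0]
Event 5: SEND 0->2: VV[0][0]++ -> VV[0]=[4, 1, 0], msg_vec=[4, 1, 0]; VV[2]=max(VV[2],msg_vec) then VV[2][2]++ -> VV[2]=[4, 1, 3]
Event 6: SEND 2->0: VV[2][2]++ -> VV[2]=[4, 1, 4], msg_vec=[4, 1, 4]; VV[0]=max(VV[0],msg_vec) then VV[0][0]++ -> VV[0]=[5, 1, 4]
Event 7: SEND 2->1: VV[2][2]++ -> VV[2]=[4, 1, 5], msg_vec=[4, 1, 5]; VV[1]=max(VV[1],msg_vec) then VV[1][1]++ -> VV[1]=[4, 3, 5]
Event 8: LOCAL 2: VV[2][2]++ -> VV[2]=[4, 1, 6]
Event 5 stamp: [4, 1, 0]
Event 6 stamp: [4, 1, 4]
[4, 1, 0] <= [4, 1, 4]? True
[4, 1, 4] <= [4, 1, 0]? False
Relation: before

Answer: before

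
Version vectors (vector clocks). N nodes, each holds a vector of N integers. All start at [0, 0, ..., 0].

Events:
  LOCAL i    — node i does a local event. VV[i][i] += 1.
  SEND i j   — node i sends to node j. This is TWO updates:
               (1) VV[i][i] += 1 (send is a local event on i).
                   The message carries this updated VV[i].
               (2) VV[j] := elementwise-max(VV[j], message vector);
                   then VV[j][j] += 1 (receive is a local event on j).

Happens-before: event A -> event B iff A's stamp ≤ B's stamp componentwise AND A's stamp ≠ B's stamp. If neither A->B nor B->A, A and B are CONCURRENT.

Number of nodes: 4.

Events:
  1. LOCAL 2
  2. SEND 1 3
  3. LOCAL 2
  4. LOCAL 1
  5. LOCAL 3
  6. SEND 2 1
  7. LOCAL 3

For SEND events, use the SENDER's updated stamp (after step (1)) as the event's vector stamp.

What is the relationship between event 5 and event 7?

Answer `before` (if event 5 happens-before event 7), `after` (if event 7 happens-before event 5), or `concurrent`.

Initial: VV[0]=[0, 0, 0, 0]
Initial: VV[1]=[0, 0, 0, 0]
Initial: VV[2]=[0, 0, 0, 0]
Initial: VV[3]=[0, 0, 0, 0]
Event 1: LOCAL 2: VV[2][2]++ -> VV[2]=[0, 0, 1, 0]
Event 2: SEND 1->3: VV[1][1]++ -> VV[1]=[0, 1, 0, 0], msg_vec=[0, 1, 0, 0]; VV[3]=max(VV[3],msg_vec) then VV[3][3]++ -> VV[3]=[0, 1, 0, 1]
Event 3: LOCAL 2: VV[2][2]++ -> VV[2]=[0, 0, 2, 0]
Event 4: LOCAL 1: VV[1][1]++ -> VV[1]=[0, 2, 0, 0]
Event 5: LOCAL 3: VV[3][3]++ -> VV[3]=[0, 1, 0, 2]
Event 6: SEND 2->1: VV[2][2]++ -> VV[2]=[0, 0, 3, 0], msg_vec=[0, 0, 3, 0]; VV[1]=max(VV[1],msg_vec) then VV[1][1]++ -> VV[1]=[0, 3, 3, 0]
Event 7: LOCAL 3: VV[3][3]++ -> VV[3]=[0, 1, 0, 3]
Event 5 stamp: [0, 1, 0, 2]
Event 7 stamp: [0, 1, 0, 3]
[0, 1, 0, 2] <= [0, 1, 0, 3]? True
[0, 1, 0, 3] <= [0, 1, 0, 2]? False
Relation: before

Answer: before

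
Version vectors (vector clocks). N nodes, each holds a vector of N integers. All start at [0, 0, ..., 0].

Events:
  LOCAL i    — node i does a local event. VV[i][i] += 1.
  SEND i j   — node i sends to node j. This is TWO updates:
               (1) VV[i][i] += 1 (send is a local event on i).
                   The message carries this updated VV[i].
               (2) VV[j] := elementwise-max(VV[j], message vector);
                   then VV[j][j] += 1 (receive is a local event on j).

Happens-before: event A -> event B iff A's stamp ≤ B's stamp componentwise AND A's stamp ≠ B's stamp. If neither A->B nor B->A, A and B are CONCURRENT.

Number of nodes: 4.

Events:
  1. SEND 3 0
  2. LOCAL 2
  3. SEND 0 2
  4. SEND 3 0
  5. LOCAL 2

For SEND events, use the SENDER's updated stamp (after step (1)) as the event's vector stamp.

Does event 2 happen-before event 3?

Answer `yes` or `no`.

Answer: no

Derivation:
Initial: VV[0]=[0, 0, 0, 0]
Initial: VV[1]=[0, 0, 0, 0]
Initial: VV[2]=[0, 0, 0, 0]
Initial: VV[3]=[0, 0, 0, 0]
Event 1: SEND 3->0: VV[3][3]++ -> VV[3]=[0, 0, 0, 1], msg_vec=[0, 0, 0, 1]; VV[0]=max(VV[0],msg_vec) then VV[0][0]++ -> VV[0]=[1, 0, 0, 1]
Event 2: LOCAL 2: VV[2][2]++ -> VV[2]=[0, 0, 1, 0]
Event 3: SEND 0->2: VV[0][0]++ -> VV[0]=[2, 0, 0, 1], msg_vec=[2, 0, 0, 1]; VV[2]=max(VV[2],msg_vec) then VV[2][2]++ -> VV[2]=[2, 0, 2, 1]
Event 4: SEND 3->0: VV[3][3]++ -> VV[3]=[0, 0, 0, 2], msg_vec=[0, 0, 0, 2]; VV[0]=max(VV[0],msg_vec) then VV[0][0]++ -> VV[0]=[3, 0, 0, 2]
Event 5: LOCAL 2: VV[2][2]++ -> VV[2]=[2, 0, 3, 1]
Event 2 stamp: [0, 0, 1, 0]
Event 3 stamp: [2, 0, 0, 1]
[0, 0, 1, 0] <= [2, 0, 0, 1]? False. Equal? False. Happens-before: False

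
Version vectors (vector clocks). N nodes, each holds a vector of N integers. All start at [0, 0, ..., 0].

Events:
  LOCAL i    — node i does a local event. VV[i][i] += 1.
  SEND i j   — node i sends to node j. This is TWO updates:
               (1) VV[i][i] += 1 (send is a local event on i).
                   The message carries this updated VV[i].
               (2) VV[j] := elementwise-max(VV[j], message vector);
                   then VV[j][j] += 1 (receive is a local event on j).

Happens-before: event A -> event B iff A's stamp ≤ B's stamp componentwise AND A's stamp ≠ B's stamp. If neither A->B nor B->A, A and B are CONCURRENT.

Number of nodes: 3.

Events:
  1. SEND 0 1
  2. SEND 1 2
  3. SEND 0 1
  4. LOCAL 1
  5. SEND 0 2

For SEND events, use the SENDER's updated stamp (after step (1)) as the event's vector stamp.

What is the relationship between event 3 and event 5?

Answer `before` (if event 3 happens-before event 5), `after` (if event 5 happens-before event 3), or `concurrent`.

Initial: VV[0]=[0, 0, 0]
Initial: VV[1]=[0, 0, 0]
Initial: VV[2]=[0, 0, 0]
Event 1: SEND 0->1: VV[0][0]++ -> VV[0]=[1, 0, 0], msg_vec=[1, 0, 0]; VV[1]=max(VV[1],msg_vec) then VV[1][1]++ -> VV[1]=[1, 1, 0]
Event 2: SEND 1->2: VV[1][1]++ -> VV[1]=[1, 2, 0], msg_vec=[1, 2, 0]; VV[2]=max(VV[2],msg_vec) then VV[2][2]++ -> VV[2]=[1, 2, 1]
Event 3: SEND 0->1: VV[0][0]++ -> VV[0]=[2, 0, 0], msg_vec=[2, 0, 0]; VV[1]=max(VV[1],msg_vec) then VV[1][1]++ -> VV[1]=[2, 3, 0]
Event 4: LOCAL 1: VV[1][1]++ -> VV[1]=[2, 4, 0]
Event 5: SEND 0->2: VV[0][0]++ -> VV[0]=[3, 0, 0], msg_vec=[3, 0, 0]; VV[2]=max(VV[2],msg_vec) then VV[2][2]++ -> VV[2]=[3, 2, 2]
Event 3 stamp: [2, 0, 0]
Event 5 stamp: [3, 0, 0]
[2, 0, 0] <= [3, 0, 0]? True
[3, 0, 0] <= [2, 0, 0]? False
Relation: before

Answer: before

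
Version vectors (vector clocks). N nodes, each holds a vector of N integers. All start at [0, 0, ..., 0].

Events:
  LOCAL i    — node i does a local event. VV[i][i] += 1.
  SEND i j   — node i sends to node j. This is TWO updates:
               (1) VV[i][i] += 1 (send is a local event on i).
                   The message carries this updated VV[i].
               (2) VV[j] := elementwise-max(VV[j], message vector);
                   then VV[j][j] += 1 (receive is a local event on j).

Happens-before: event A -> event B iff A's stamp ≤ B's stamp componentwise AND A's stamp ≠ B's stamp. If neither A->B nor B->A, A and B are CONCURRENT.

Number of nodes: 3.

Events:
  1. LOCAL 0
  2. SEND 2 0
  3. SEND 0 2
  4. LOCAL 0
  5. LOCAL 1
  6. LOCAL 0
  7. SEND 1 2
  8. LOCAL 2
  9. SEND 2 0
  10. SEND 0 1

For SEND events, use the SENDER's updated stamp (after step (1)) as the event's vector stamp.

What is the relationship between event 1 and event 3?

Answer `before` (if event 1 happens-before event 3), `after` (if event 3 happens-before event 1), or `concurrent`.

Initial: VV[0]=[0, 0, 0]
Initial: VV[1]=[0, 0, 0]
Initial: VV[2]=[0, 0, 0]
Event 1: LOCAL 0: VV[0][0]++ -> VV[0]=[1, 0, 0]
Event 2: SEND 2->0: VV[2][2]++ -> VV[2]=[0, 0, 1], msg_vec=[0, 0, 1]; VV[0]=max(VV[0],msg_vec) then VV[0][0]++ -> VV[0]=[2, 0, 1]
Event 3: SEND 0->2: VV[0][0]++ -> VV[0]=[3, 0, 1], msg_vec=[3, 0, 1]; VV[2]=max(VV[2],msg_vec) then VV[2][2]++ -> VV[2]=[3, 0, 2]
Event 4: LOCAL 0: VV[0][0]++ -> VV[0]=[4, 0, 1]
Event 5: LOCAL 1: VV[1][1]++ -> VV[1]=[0, 1, 0]
Event 6: LOCAL 0: VV[0][0]++ -> VV[0]=[5, 0, 1]
Event 7: SEND 1->2: VV[1][1]++ -> VV[1]=[0, 2, 0], msg_vec=[0, 2, 0]; VV[2]=max(VV[2],msg_vec) then VV[2][2]++ -> VV[2]=[3, 2, 3]
Event 8: LOCAL 2: VV[2][2]++ -> VV[2]=[3, 2, 4]
Event 9: SEND 2->0: VV[2][2]++ -> VV[2]=[3, 2, 5], msg_vec=[3, 2, 5]; VV[0]=max(VV[0],msg_vec) then VV[0][0]++ -> VV[0]=[6, 2, 5]
Event 10: SEND 0->1: VV[0][0]++ -> VV[0]=[7, 2, 5], msg_vec=[7, 2, 5]; VV[1]=max(VV[1],msg_vec) then VV[1][1]++ -> VV[1]=[7, 3, 5]
Event 1 stamp: [1, 0, 0]
Event 3 stamp: [3, 0, 1]
[1, 0, 0] <= [3, 0, 1]? True
[3, 0, 1] <= [1, 0, 0]? False
Relation: before

Answer: before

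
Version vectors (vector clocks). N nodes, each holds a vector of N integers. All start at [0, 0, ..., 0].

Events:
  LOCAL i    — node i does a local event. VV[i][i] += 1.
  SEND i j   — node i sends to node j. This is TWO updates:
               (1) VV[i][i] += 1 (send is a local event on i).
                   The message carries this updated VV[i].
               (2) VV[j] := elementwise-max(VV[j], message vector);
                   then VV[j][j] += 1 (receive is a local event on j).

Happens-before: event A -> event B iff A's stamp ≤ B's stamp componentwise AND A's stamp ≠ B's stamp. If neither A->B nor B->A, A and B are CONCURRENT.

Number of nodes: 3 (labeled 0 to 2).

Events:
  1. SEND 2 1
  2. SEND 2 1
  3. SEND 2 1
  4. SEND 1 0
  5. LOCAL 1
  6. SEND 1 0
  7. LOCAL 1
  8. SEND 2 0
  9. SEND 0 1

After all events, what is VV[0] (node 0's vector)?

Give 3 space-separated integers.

Answer: 4 6 4

Derivation:
Initial: VV[0]=[0, 0, 0]
Initial: VV[1]=[0, 0, 0]
Initial: VV[2]=[0, 0, 0]
Event 1: SEND 2->1: VV[2][2]++ -> VV[2]=[0, 0, 1], msg_vec=[0, 0, 1]; VV[1]=max(VV[1],msg_vec) then VV[1][1]++ -> VV[1]=[0, 1, 1]
Event 2: SEND 2->1: VV[2][2]++ -> VV[2]=[0, 0, 2], msg_vec=[0, 0, 2]; VV[1]=max(VV[1],msg_vec) then VV[1][1]++ -> VV[1]=[0, 2, 2]
Event 3: SEND 2->1: VV[2][2]++ -> VV[2]=[0, 0, 3], msg_vec=[0, 0, 3]; VV[1]=max(VV[1],msg_vec) then VV[1][1]++ -> VV[1]=[0, 3, 3]
Event 4: SEND 1->0: VV[1][1]++ -> VV[1]=[0, 4, 3], msg_vec=[0, 4, 3]; VV[0]=max(VV[0],msg_vec) then VV[0][0]++ -> VV[0]=[1, 4, 3]
Event 5: LOCAL 1: VV[1][1]++ -> VV[1]=[0, 5, 3]
Event 6: SEND 1->0: VV[1][1]++ -> VV[1]=[0, 6, 3], msg_vec=[0, 6, 3]; VV[0]=max(VV[0],msg_vec) then VV[0][0]++ -> VV[0]=[2, 6, 3]
Event 7: LOCAL 1: VV[1][1]++ -> VV[1]=[0, 7, 3]
Event 8: SEND 2->0: VV[2][2]++ -> VV[2]=[0, 0, 4], msg_vec=[0, 0, 4]; VV[0]=max(VV[0],msg_vec) then VV[0][0]++ -> VV[0]=[3, 6, 4]
Event 9: SEND 0->1: VV[0][0]++ -> VV[0]=[4, 6, 4], msg_vec=[4, 6, 4]; VV[1]=max(VV[1],msg_vec) then VV[1][1]++ -> VV[1]=[4, 8, 4]
Final vectors: VV[0]=[4, 6, 4]; VV[1]=[4, 8, 4]; VV[2]=[0, 0, 4]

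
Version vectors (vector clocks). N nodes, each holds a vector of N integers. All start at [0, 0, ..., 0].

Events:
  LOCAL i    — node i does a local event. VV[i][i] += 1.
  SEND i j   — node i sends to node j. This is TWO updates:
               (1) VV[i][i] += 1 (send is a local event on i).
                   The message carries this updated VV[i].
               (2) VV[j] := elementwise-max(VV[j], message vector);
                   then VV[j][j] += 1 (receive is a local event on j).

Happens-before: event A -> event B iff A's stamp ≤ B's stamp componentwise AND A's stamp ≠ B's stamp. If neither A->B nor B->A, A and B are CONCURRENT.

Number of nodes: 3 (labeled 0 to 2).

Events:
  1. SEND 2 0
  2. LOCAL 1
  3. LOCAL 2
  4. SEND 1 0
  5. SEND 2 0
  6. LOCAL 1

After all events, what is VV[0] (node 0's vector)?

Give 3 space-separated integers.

Answer: 3 2 3

Derivation:
Initial: VV[0]=[0, 0, 0]
Initial: VV[1]=[0, 0, 0]
Initial: VV[2]=[0, 0, 0]
Event 1: SEND 2->0: VV[2][2]++ -> VV[2]=[0, 0, 1], msg_vec=[0, 0, 1]; VV[0]=max(VV[0],msg_vec) then VV[0][0]++ -> VV[0]=[1, 0, 1]
Event 2: LOCAL 1: VV[1][1]++ -> VV[1]=[0, 1, 0]
Event 3: LOCAL 2: VV[2][2]++ -> VV[2]=[0, 0, 2]
Event 4: SEND 1->0: VV[1][1]++ -> VV[1]=[0, 2, 0], msg_vec=[0, 2, 0]; VV[0]=max(VV[0],msg_vec) then VV[0][0]++ -> VV[0]=[2, 2, 1]
Event 5: SEND 2->0: VV[2][2]++ -> VV[2]=[0, 0, 3], msg_vec=[0, 0, 3]; VV[0]=max(VV[0],msg_vec) then VV[0][0]++ -> VV[0]=[3, 2, 3]
Event 6: LOCAL 1: VV[1][1]++ -> VV[1]=[0, 3, 0]
Final vectors: VV[0]=[3, 2, 3]; VV[1]=[0, 3, 0]; VV[2]=[0, 0, 3]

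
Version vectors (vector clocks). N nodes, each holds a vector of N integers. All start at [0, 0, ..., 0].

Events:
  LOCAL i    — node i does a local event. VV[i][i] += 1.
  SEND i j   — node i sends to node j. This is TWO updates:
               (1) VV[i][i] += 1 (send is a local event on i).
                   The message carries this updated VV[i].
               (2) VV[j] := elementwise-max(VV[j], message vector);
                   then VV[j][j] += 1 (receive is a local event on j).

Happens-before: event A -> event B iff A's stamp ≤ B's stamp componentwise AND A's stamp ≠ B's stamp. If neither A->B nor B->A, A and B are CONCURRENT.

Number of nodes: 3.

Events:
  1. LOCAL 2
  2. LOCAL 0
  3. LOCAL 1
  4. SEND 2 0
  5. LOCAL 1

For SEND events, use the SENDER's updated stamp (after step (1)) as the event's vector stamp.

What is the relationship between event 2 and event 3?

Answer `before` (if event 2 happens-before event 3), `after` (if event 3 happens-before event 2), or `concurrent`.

Initial: VV[0]=[0, 0, 0]
Initial: VV[1]=[0, 0, 0]
Initial: VV[2]=[0, 0, 0]
Event 1: LOCAL 2: VV[2][2]++ -> VV[2]=[0, 0, 1]
Event 2: LOCAL 0: VV[0][0]++ -> VV[0]=[1, 0, 0]
Event 3: LOCAL 1: VV[1][1]++ -> VV[1]=[0, 1, 0]
Event 4: SEND 2->0: VV[2][2]++ -> VV[2]=[0, 0, 2], msg_vec=[0, 0, 2]; VV[0]=max(VV[0],msg_vec) then VV[0][0]++ -> VV[0]=[2, 0, 2]
Event 5: LOCAL 1: VV[1][1]++ -> VV[1]=[0, 2, 0]
Event 2 stamp: [1, 0, 0]
Event 3 stamp: [0, 1, 0]
[1, 0, 0] <= [0, 1, 0]? False
[0, 1, 0] <= [1, 0, 0]? False
Relation: concurrent

Answer: concurrent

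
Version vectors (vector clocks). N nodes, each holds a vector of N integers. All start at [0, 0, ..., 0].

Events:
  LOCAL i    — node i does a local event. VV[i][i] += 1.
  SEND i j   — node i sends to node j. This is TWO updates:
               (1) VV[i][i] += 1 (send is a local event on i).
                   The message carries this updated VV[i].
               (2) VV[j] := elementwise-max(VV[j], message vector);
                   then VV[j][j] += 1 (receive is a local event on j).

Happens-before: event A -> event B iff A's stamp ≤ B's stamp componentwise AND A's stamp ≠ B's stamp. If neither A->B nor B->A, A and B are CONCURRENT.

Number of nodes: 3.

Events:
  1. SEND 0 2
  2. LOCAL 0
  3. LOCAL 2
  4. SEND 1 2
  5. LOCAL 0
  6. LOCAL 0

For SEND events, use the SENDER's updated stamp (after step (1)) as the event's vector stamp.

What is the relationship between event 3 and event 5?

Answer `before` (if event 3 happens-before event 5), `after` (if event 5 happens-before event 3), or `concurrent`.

Initial: VV[0]=[0, 0, 0]
Initial: VV[1]=[0, 0, 0]
Initial: VV[2]=[0, 0, 0]
Event 1: SEND 0->2: VV[0][0]++ -> VV[0]=[1, 0, 0], msg_vec=[1, 0, 0]; VV[2]=max(VV[2],msg_vec) then VV[2][2]++ -> VV[2]=[1, 0, 1]
Event 2: LOCAL 0: VV[0][0]++ -> VV[0]=[2, 0, 0]
Event 3: LOCAL 2: VV[2][2]++ -> VV[2]=[1, 0, 2]
Event 4: SEND 1->2: VV[1][1]++ -> VV[1]=[0, 1, 0], msg_vec=[0, 1, 0]; VV[2]=max(VV[2],msg_vec) then VV[2][2]++ -> VV[2]=[1, 1, 3]
Event 5: LOCAL 0: VV[0][0]++ -> VV[0]=[3, 0, 0]
Event 6: LOCAL 0: VV[0][0]++ -> VV[0]=[4, 0, 0]
Event 3 stamp: [1, 0, 2]
Event 5 stamp: [3, 0, 0]
[1, 0, 2] <= [3, 0, 0]? False
[3, 0, 0] <= [1, 0, 2]? False
Relation: concurrent

Answer: concurrent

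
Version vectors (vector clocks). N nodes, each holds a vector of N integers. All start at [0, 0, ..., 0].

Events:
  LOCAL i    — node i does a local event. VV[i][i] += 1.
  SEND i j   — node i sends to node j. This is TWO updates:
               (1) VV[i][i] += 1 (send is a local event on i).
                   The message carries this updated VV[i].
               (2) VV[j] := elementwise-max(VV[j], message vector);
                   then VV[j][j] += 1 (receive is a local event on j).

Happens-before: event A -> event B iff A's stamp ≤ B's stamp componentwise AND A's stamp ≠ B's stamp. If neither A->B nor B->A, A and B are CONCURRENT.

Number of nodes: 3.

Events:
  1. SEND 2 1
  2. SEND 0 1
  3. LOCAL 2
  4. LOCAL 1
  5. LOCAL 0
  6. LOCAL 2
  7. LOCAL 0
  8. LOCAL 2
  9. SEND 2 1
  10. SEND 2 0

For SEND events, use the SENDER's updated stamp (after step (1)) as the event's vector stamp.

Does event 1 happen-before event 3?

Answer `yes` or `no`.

Initial: VV[0]=[0, 0, 0]
Initial: VV[1]=[0, 0, 0]
Initial: VV[2]=[0, 0, 0]
Event 1: SEND 2->1: VV[2][2]++ -> VV[2]=[0, 0, 1], msg_vec=[0, 0, 1]; VV[1]=max(VV[1],msg_vec) then VV[1][1]++ -> VV[1]=[0, 1, 1]
Event 2: SEND 0->1: VV[0][0]++ -> VV[0]=[1, 0, 0], msg_vec=[1, 0, 0]; VV[1]=max(VV[1],msg_vec) then VV[1][1]++ -> VV[1]=[1, 2, 1]
Event 3: LOCAL 2: VV[2][2]++ -> VV[2]=[0, 0, 2]
Event 4: LOCAL 1: VV[1][1]++ -> VV[1]=[1, 3, 1]
Event 5: LOCAL 0: VV[0][0]++ -> VV[0]=[2, 0, 0]
Event 6: LOCAL 2: VV[2][2]++ -> VV[2]=[0, 0, 3]
Event 7: LOCAL 0: VV[0][0]++ -> VV[0]=[3, 0, 0]
Event 8: LOCAL 2: VV[2][2]++ -> VV[2]=[0, 0, 4]
Event 9: SEND 2->1: VV[2][2]++ -> VV[2]=[0, 0, 5], msg_vec=[0, 0, 5]; VV[1]=max(VV[1],msg_vec) then VV[1][1]++ -> VV[1]=[1, 4, 5]
Event 10: SEND 2->0: VV[2][2]++ -> VV[2]=[0, 0, 6], msg_vec=[0, 0, 6]; VV[0]=max(VV[0],msg_vec) then VV[0][0]++ -> VV[0]=[4, 0, 6]
Event 1 stamp: [0, 0, 1]
Event 3 stamp: [0, 0, 2]
[0, 0, 1] <= [0, 0, 2]? True. Equal? False. Happens-before: True

Answer: yes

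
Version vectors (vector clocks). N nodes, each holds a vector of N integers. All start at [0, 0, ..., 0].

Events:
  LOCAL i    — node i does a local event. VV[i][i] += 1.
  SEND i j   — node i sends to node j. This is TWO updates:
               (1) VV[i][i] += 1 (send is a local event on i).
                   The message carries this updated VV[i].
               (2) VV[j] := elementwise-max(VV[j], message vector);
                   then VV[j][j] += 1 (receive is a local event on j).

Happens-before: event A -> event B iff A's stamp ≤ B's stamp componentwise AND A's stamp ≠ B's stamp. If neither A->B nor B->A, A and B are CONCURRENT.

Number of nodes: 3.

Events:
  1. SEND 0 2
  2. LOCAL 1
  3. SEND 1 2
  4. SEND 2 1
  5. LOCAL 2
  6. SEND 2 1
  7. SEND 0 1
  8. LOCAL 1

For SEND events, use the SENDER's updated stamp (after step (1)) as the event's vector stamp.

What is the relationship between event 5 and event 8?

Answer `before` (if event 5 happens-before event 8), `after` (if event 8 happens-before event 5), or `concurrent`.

Answer: before

Derivation:
Initial: VV[0]=[0, 0, 0]
Initial: VV[1]=[0, 0, 0]
Initial: VV[2]=[0, 0, 0]
Event 1: SEND 0->2: VV[0][0]++ -> VV[0]=[1, 0, 0], msg_vec=[1, 0, 0]; VV[2]=max(VV[2],msg_vec) then VV[2][2]++ -> VV[2]=[1, 0, 1]
Event 2: LOCAL 1: VV[1][1]++ -> VV[1]=[0, 1, 0]
Event 3: SEND 1->2: VV[1][1]++ -> VV[1]=[0, 2, 0], msg_vec=[0, 2, 0]; VV[2]=max(VV[2],msg_vec) then VV[2][2]++ -> VV[2]=[1, 2, 2]
Event 4: SEND 2->1: VV[2][2]++ -> VV[2]=[1, 2, 3], msg_vec=[1, 2, 3]; VV[1]=max(VV[1],msg_vec) then VV[1][1]++ -> VV[1]=[1, 3, 3]
Event 5: LOCAL 2: VV[2][2]++ -> VV[2]=[1, 2, 4]
Event 6: SEND 2->1: VV[2][2]++ -> VV[2]=[1, 2, 5], msg_vec=[1, 2, 5]; VV[1]=max(VV[1],msg_vec) then VV[1][1]++ -> VV[1]=[1, 4, 5]
Event 7: SEND 0->1: VV[0][0]++ -> VV[0]=[2, 0, 0], msg_vec=[2, 0, 0]; VV[1]=max(VV[1],msg_vec) then VV[1][1]++ -> VV[1]=[2, 5, 5]
Event 8: LOCAL 1: VV[1][1]++ -> VV[1]=[2, 6, 5]
Event 5 stamp: [1, 2, 4]
Event 8 stamp: [2, 6, 5]
[1, 2, 4] <= [2, 6, 5]? True
[2, 6, 5] <= [1, 2, 4]? False
Relation: before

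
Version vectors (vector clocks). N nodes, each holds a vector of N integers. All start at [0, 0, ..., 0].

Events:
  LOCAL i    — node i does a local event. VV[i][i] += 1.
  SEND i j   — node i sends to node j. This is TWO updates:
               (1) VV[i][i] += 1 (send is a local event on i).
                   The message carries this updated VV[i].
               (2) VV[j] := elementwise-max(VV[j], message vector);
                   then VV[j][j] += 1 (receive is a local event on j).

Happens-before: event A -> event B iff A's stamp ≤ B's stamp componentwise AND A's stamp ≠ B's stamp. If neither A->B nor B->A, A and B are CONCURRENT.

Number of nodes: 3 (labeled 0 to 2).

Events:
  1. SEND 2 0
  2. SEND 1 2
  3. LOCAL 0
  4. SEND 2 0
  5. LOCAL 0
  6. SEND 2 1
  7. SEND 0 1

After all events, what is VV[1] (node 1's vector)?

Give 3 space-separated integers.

Initial: VV[0]=[0, 0, 0]
Initial: VV[1]=[0, 0, 0]
Initial: VV[2]=[0, 0, 0]
Event 1: SEND 2->0: VV[2][2]++ -> VV[2]=[0, 0, 1], msg_vec=[0, 0, 1]; VV[0]=max(VV[0],msg_vec) then VV[0][0]++ -> VV[0]=[1, 0, 1]
Event 2: SEND 1->2: VV[1][1]++ -> VV[1]=[0, 1, 0], msg_vec=[0, 1, 0]; VV[2]=max(VV[2],msg_vec) then VV[2][2]++ -> VV[2]=[0, 1, 2]
Event 3: LOCAL 0: VV[0][0]++ -> VV[0]=[2, 0, 1]
Event 4: SEND 2->0: VV[2][2]++ -> VV[2]=[0, 1, 3], msg_vec=[0, 1, 3]; VV[0]=max(VV[0],msg_vec) then VV[0][0]++ -> VV[0]=[3, 1, 3]
Event 5: LOCAL 0: VV[0][0]++ -> VV[0]=[4, 1, 3]
Event 6: SEND 2->1: VV[2][2]++ -> VV[2]=[0, 1, 4], msg_vec=[0, 1, 4]; VV[1]=max(VV[1],msg_vec) then VV[1][1]++ -> VV[1]=[0, 2, 4]
Event 7: SEND 0->1: VV[0][0]++ -> VV[0]=[5, 1, 3], msg_vec=[5, 1, 3]; VV[1]=max(VV[1],msg_vec) then VV[1][1]++ -> VV[1]=[5, 3, 4]
Final vectors: VV[0]=[5, 1, 3]; VV[1]=[5, 3, 4]; VV[2]=[0, 1, 4]

Answer: 5 3 4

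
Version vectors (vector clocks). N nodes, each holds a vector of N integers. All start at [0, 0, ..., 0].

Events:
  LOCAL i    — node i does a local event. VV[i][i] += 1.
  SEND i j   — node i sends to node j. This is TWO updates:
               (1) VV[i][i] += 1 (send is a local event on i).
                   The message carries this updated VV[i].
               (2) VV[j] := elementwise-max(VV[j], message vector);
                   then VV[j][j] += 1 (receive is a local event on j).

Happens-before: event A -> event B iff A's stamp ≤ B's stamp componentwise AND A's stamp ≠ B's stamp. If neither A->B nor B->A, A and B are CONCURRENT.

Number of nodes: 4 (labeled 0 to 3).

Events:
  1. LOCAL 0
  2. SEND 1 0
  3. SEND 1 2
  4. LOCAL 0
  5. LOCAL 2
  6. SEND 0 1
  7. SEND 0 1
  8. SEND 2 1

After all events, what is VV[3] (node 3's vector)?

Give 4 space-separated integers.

Initial: VV[0]=[0, 0, 0, 0]
Initial: VV[1]=[0, 0, 0, 0]
Initial: VV[2]=[0, 0, 0, 0]
Initial: VV[3]=[0, 0, 0, 0]
Event 1: LOCAL 0: VV[0][0]++ -> VV[0]=[1, 0, 0, 0]
Event 2: SEND 1->0: VV[1][1]++ -> VV[1]=[0, 1, 0, 0], msg_vec=[0, 1, 0, 0]; VV[0]=max(VV[0],msg_vec) then VV[0][0]++ -> VV[0]=[2, 1, 0, 0]
Event 3: SEND 1->2: VV[1][1]++ -> VV[1]=[0, 2, 0, 0], msg_vec=[0, 2, 0, 0]; VV[2]=max(VV[2],msg_vec) then VV[2][2]++ -> VV[2]=[0, 2, 1, 0]
Event 4: LOCAL 0: VV[0][0]++ -> VV[0]=[3, 1, 0, 0]
Event 5: LOCAL 2: VV[2][2]++ -> VV[2]=[0, 2, 2, 0]
Event 6: SEND 0->1: VV[0][0]++ -> VV[0]=[4, 1, 0, 0], msg_vec=[4, 1, 0, 0]; VV[1]=max(VV[1],msg_vec) then VV[1][1]++ -> VV[1]=[4, 3, 0, 0]
Event 7: SEND 0->1: VV[0][0]++ -> VV[0]=[5, 1, 0, 0], msg_vec=[5, 1, 0, 0]; VV[1]=max(VV[1],msg_vec) then VV[1][1]++ -> VV[1]=[5, 4, 0, 0]
Event 8: SEND 2->1: VV[2][2]++ -> VV[2]=[0, 2, 3, 0], msg_vec=[0, 2, 3, 0]; VV[1]=max(VV[1],msg_vec) then VV[1][1]++ -> VV[1]=[5, 5, 3, 0]
Final vectors: VV[0]=[5, 1, 0, 0]; VV[1]=[5, 5, 3, 0]; VV[2]=[0, 2, 3, 0]; VV[3]=[0, 0, 0, 0]

Answer: 0 0 0 0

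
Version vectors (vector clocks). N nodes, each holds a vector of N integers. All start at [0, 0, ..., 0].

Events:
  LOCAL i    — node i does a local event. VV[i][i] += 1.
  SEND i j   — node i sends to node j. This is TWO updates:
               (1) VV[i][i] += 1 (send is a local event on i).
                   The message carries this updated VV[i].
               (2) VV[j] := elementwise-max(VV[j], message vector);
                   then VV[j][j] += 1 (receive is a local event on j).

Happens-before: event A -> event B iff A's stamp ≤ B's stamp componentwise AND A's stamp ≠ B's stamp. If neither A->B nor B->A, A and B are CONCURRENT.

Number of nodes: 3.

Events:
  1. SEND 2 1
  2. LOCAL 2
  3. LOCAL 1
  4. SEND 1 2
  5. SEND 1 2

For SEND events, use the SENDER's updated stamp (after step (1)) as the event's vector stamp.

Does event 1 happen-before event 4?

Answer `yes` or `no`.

Initial: VV[0]=[0, 0, 0]
Initial: VV[1]=[0, 0, 0]
Initial: VV[2]=[0, 0, 0]
Event 1: SEND 2->1: VV[2][2]++ -> VV[2]=[0, 0, 1], msg_vec=[0, 0, 1]; VV[1]=max(VV[1],msg_vec) then VV[1][1]++ -> VV[1]=[0, 1, 1]
Event 2: LOCAL 2: VV[2][2]++ -> VV[2]=[0, 0, 2]
Event 3: LOCAL 1: VV[1][1]++ -> VV[1]=[0, 2, 1]
Event 4: SEND 1->2: VV[1][1]++ -> VV[1]=[0, 3, 1], msg_vec=[0, 3, 1]; VV[2]=max(VV[2],msg_vec) then VV[2][2]++ -> VV[2]=[0, 3, 3]
Event 5: SEND 1->2: VV[1][1]++ -> VV[1]=[0, 4, 1], msg_vec=[0, 4, 1]; VV[2]=max(VV[2],msg_vec) then VV[2][2]++ -> VV[2]=[0, 4, 4]
Event 1 stamp: [0, 0, 1]
Event 4 stamp: [0, 3, 1]
[0, 0, 1] <= [0, 3, 1]? True. Equal? False. Happens-before: True

Answer: yes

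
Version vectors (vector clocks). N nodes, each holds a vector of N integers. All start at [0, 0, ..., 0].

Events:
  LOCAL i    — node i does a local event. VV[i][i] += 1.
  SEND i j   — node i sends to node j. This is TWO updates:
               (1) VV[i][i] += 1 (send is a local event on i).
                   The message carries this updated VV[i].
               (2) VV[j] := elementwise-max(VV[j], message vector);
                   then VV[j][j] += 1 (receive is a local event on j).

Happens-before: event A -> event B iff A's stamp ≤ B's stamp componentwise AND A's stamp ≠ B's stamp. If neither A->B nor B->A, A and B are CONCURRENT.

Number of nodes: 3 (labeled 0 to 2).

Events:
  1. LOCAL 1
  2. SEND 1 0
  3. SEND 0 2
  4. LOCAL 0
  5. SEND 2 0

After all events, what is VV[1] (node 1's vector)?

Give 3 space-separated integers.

Initial: VV[0]=[0, 0, 0]
Initial: VV[1]=[0, 0, 0]
Initial: VV[2]=[0, 0, 0]
Event 1: LOCAL 1: VV[1][1]++ -> VV[1]=[0, 1, 0]
Event 2: SEND 1->0: VV[1][1]++ -> VV[1]=[0, 2, 0], msg_vec=[0, 2, 0]; VV[0]=max(VV[0],msg_vec) then VV[0][0]++ -> VV[0]=[1, 2, 0]
Event 3: SEND 0->2: VV[0][0]++ -> VV[0]=[2, 2, 0], msg_vec=[2, 2, 0]; VV[2]=max(VV[2],msg_vec) then VV[2][2]++ -> VV[2]=[2, 2, 1]
Event 4: LOCAL 0: VV[0][0]++ -> VV[0]=[3, 2, 0]
Event 5: SEND 2->0: VV[2][2]++ -> VV[2]=[2, 2, 2], msg_vec=[2, 2, 2]; VV[0]=max(VV[0],msg_vec) then VV[0][0]++ -> VV[0]=[4, 2, 2]
Final vectors: VV[0]=[4, 2, 2]; VV[1]=[0, 2, 0]; VV[2]=[2, 2, 2]

Answer: 0 2 0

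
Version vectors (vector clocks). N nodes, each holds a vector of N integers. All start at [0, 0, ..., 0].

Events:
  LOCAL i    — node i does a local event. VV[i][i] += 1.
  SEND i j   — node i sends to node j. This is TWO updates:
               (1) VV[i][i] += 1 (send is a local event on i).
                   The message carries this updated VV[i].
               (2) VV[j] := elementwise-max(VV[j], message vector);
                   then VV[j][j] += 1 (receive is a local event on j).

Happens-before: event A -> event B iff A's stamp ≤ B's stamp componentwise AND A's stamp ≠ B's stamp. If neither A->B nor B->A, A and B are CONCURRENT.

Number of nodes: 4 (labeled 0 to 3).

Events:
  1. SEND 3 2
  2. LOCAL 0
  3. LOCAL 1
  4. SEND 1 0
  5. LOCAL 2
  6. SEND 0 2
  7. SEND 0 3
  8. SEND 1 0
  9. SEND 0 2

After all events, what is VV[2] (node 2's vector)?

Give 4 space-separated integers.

Initial: VV[0]=[0, 0, 0, 0]
Initial: VV[1]=[0, 0, 0, 0]
Initial: VV[2]=[0, 0, 0, 0]
Initial: VV[3]=[0, 0, 0, 0]
Event 1: SEND 3->2: VV[3][3]++ -> VV[3]=[0, 0, 0, 1], msg_vec=[0, 0, 0, 1]; VV[2]=max(VV[2],msg_vec) then VV[2][2]++ -> VV[2]=[0, 0, 1, 1]
Event 2: LOCAL 0: VV[0][0]++ -> VV[0]=[1, 0, 0, 0]
Event 3: LOCAL 1: VV[1][1]++ -> VV[1]=[0, 1, 0, 0]
Event 4: SEND 1->0: VV[1][1]++ -> VV[1]=[0, 2, 0, 0], msg_vec=[0, 2, 0, 0]; VV[0]=max(VV[0],msg_vec) then VV[0][0]++ -> VV[0]=[2, 2, 0, 0]
Event 5: LOCAL 2: VV[2][2]++ -> VV[2]=[0, 0, 2, 1]
Event 6: SEND 0->2: VV[0][0]++ -> VV[0]=[3, 2, 0, 0], msg_vec=[3, 2, 0, 0]; VV[2]=max(VV[2],msg_vec) then VV[2][2]++ -> VV[2]=[3, 2, 3, 1]
Event 7: SEND 0->3: VV[0][0]++ -> VV[0]=[4, 2, 0, 0], msg_vec=[4, 2, 0, 0]; VV[3]=max(VV[3],msg_vec) then VV[3][3]++ -> VV[3]=[4, 2, 0, 2]
Event 8: SEND 1->0: VV[1][1]++ -> VV[1]=[0, 3, 0, 0], msg_vec=[0, 3, 0, 0]; VV[0]=max(VV[0],msg_vec) then VV[0][0]++ -> VV[0]=[5, 3, 0, 0]
Event 9: SEND 0->2: VV[0][0]++ -> VV[0]=[6, 3, 0, 0], msg_vec=[6, 3, 0, 0]; VV[2]=max(VV[2],msg_vec) then VV[2][2]++ -> VV[2]=[6, 3, 4, 1]
Final vectors: VV[0]=[6, 3, 0, 0]; VV[1]=[0, 3, 0, 0]; VV[2]=[6, 3, 4, 1]; VV[3]=[4, 2, 0, 2]

Answer: 6 3 4 1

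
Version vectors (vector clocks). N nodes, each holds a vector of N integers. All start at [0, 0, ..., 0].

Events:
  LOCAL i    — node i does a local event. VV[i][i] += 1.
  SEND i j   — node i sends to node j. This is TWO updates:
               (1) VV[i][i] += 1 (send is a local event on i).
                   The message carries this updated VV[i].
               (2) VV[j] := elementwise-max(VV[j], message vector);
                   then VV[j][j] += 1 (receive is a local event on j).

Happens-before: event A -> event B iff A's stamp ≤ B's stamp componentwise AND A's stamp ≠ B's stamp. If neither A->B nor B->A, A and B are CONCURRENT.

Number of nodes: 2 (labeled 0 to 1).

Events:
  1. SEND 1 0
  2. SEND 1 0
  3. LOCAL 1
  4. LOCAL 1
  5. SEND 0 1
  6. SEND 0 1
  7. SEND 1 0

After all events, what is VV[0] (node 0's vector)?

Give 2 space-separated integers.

Initial: VV[0]=[0, 0]
Initial: VV[1]=[0, 0]
Event 1: SEND 1->0: VV[1][1]++ -> VV[1]=[0, 1], msg_vec=[0, 1]; VV[0]=max(VV[0],msg_vec) then VV[0][0]++ -> VV[0]=[1, 1]
Event 2: SEND 1->0: VV[1][1]++ -> VV[1]=[0, 2], msg_vec=[0, 2]; VV[0]=max(VV[0],msg_vec) then VV[0][0]++ -> VV[0]=[2, 2]
Event 3: LOCAL 1: VV[1][1]++ -> VV[1]=[0, 3]
Event 4: LOCAL 1: VV[1][1]++ -> VV[1]=[0, 4]
Event 5: SEND 0->1: VV[0][0]++ -> VV[0]=[3, 2], msg_vec=[3, 2]; VV[1]=max(VV[1],msg_vec) then VV[1][1]++ -> VV[1]=[3, 5]
Event 6: SEND 0->1: VV[0][0]++ -> VV[0]=[4, 2], msg_vec=[4, 2]; VV[1]=max(VV[1],msg_vec) then VV[1][1]++ -> VV[1]=[4, 6]
Event 7: SEND 1->0: VV[1][1]++ -> VV[1]=[4, 7], msg_vec=[4, 7]; VV[0]=max(VV[0],msg_vec) then VV[0][0]++ -> VV[0]=[5, 7]
Final vectors: VV[0]=[5, 7]; VV[1]=[4, 7]

Answer: 5 7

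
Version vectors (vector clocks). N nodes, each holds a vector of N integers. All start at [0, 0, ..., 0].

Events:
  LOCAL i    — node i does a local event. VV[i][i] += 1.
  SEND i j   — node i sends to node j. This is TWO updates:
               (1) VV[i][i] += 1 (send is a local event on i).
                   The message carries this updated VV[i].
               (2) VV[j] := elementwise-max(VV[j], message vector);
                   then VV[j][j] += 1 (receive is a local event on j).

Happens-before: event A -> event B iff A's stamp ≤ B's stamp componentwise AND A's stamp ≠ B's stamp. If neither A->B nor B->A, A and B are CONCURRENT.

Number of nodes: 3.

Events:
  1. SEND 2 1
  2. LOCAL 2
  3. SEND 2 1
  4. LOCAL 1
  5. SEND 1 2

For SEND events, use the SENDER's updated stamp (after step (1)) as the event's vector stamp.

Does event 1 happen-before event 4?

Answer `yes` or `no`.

Answer: yes

Derivation:
Initial: VV[0]=[0, 0, 0]
Initial: VV[1]=[0, 0, 0]
Initial: VV[2]=[0, 0, 0]
Event 1: SEND 2->1: VV[2][2]++ -> VV[2]=[0, 0, 1], msg_vec=[0, 0, 1]; VV[1]=max(VV[1],msg_vec) then VV[1][1]++ -> VV[1]=[0, 1, 1]
Event 2: LOCAL 2: VV[2][2]++ -> VV[2]=[0, 0, 2]
Event 3: SEND 2->1: VV[2][2]++ -> VV[2]=[0, 0, 3], msg_vec=[0, 0, 3]; VV[1]=max(VV[1],msg_vec) then VV[1][1]++ -> VV[1]=[0, 2, 3]
Event 4: LOCAL 1: VV[1][1]++ -> VV[1]=[0, 3, 3]
Event 5: SEND 1->2: VV[1][1]++ -> VV[1]=[0, 4, 3], msg_vec=[0, 4, 3]; VV[2]=max(VV[2],msg_vec) then VV[2][2]++ -> VV[2]=[0, 4, 4]
Event 1 stamp: [0, 0, 1]
Event 4 stamp: [0, 3, 3]
[0, 0, 1] <= [0, 3, 3]? True. Equal? False. Happens-before: True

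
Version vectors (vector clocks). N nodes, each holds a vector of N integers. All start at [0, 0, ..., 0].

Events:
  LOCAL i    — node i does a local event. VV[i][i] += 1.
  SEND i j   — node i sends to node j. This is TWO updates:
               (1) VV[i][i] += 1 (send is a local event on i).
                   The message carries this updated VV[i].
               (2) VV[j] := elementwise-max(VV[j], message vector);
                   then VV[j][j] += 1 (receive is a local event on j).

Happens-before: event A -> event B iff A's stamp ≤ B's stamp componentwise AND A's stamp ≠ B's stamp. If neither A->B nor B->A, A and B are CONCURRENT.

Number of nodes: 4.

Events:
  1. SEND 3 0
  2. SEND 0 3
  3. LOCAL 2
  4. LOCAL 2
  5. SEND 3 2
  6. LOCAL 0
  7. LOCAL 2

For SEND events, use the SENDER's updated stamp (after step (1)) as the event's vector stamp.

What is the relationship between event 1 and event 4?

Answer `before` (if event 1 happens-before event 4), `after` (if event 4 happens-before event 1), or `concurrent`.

Answer: concurrent

Derivation:
Initial: VV[0]=[0, 0, 0, 0]
Initial: VV[1]=[0, 0, 0, 0]
Initial: VV[2]=[0, 0, 0, 0]
Initial: VV[3]=[0, 0, 0, 0]
Event 1: SEND 3->0: VV[3][3]++ -> VV[3]=[0, 0, 0, 1], msg_vec=[0, 0, 0, 1]; VV[0]=max(VV[0],msg_vec) then VV[0][0]++ -> VV[0]=[1, 0, 0, 1]
Event 2: SEND 0->3: VV[0][0]++ -> VV[0]=[2, 0, 0, 1], msg_vec=[2, 0, 0, 1]; VV[3]=max(VV[3],msg_vec) then VV[3][3]++ -> VV[3]=[2, 0, 0, 2]
Event 3: LOCAL 2: VV[2][2]++ -> VV[2]=[0, 0, 1, 0]
Event 4: LOCAL 2: VV[2][2]++ -> VV[2]=[0, 0, 2, 0]
Event 5: SEND 3->2: VV[3][3]++ -> VV[3]=[2, 0, 0, 3], msg_vec=[2, 0, 0, 3]; VV[2]=max(VV[2],msg_vec) then VV[2][2]++ -> VV[2]=[2, 0, 3, 3]
Event 6: LOCAL 0: VV[0][0]++ -> VV[0]=[3, 0, 0, 1]
Event 7: LOCAL 2: VV[2][2]++ -> VV[2]=[2, 0, 4, 3]
Event 1 stamp: [0, 0, 0, 1]
Event 4 stamp: [0, 0, 2, 0]
[0, 0, 0, 1] <= [0, 0, 2, 0]? False
[0, 0, 2, 0] <= [0, 0, 0, 1]? False
Relation: concurrent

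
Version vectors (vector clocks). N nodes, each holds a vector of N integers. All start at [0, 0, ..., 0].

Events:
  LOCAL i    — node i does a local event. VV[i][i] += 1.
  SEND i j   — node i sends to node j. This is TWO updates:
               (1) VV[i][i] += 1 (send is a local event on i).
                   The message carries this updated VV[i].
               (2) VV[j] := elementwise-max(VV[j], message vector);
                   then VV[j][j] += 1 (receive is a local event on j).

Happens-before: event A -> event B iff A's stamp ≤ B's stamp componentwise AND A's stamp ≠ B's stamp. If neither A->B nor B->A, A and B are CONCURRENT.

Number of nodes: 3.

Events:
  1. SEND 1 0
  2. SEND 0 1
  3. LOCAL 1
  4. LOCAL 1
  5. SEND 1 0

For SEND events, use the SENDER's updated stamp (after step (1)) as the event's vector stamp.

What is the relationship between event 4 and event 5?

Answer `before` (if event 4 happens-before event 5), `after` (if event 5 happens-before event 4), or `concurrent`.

Initial: VV[0]=[0, 0, 0]
Initial: VV[1]=[0, 0, 0]
Initial: VV[2]=[0, 0, 0]
Event 1: SEND 1->0: VV[1][1]++ -> VV[1]=[0, 1, 0], msg_vec=[0, 1, 0]; VV[0]=max(VV[0],msg_vec) then VV[0][0]++ -> VV[0]=[1, 1, 0]
Event 2: SEND 0->1: VV[0][0]++ -> VV[0]=[2, 1, 0], msg_vec=[2, 1, 0]; VV[1]=max(VV[1],msg_vec) then VV[1][1]++ -> VV[1]=[2, 2, 0]
Event 3: LOCAL 1: VV[1][1]++ -> VV[1]=[2, 3, 0]
Event 4: LOCAL 1: VV[1][1]++ -> VV[1]=[2, 4, 0]
Event 5: SEND 1->0: VV[1][1]++ -> VV[1]=[2, 5, 0], msg_vec=[2, 5, 0]; VV[0]=max(VV[0],msg_vec) then VV[0][0]++ -> VV[0]=[3, 5, 0]
Event 4 stamp: [2, 4, 0]
Event 5 stamp: [2, 5, 0]
[2, 4, 0] <= [2, 5, 0]? True
[2, 5, 0] <= [2, 4, 0]? False
Relation: before

Answer: before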